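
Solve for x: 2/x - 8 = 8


Subtract -8 from both sides: 2/x = 16
Multiply both sides by x: 2 = 16 * x
Divide by 16: x = 1/8

x = 1/8


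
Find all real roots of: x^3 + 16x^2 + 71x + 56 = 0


Let p(x) = x^3 + 16x^2 + 71x + 56. By the rational root theorem (leading coefficient 1), any rational root is an integer divisor of 56: try ±1, ±2, ... in turn.
Test x = 1: value = 144 ≠ 0.
Test x = -1: value = 0 ✓, so (x + 1) is a factor.
Synthetic division by (x + 1): bring down 1; 1(-1) + 16 = 15; 15(-1) + 71 = 56; 56(-1) + 56 = 0 → quotient x^2 + 15x + 56, remainder 0.
Solve the quadratic x^2 + 15x + 56 = 0: discriminant = 15^2 - 4(1)(56) = 225 - 224 = 1.
sqrt(1) = 1, so x = (-15 ± 1)/2: x = -7 or x = -8.

x = -8, x = -7, x = -1


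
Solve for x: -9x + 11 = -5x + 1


Starting with: -9x + 11 = -5x + 1
Move all x terms to left: (-9 + 5)x = 1 - 11
Simplify: -4x = -10
Divide both sides by -4: x = 5/2

x = 5/2


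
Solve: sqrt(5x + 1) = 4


Square both sides: 5x + 1 = 4^2 = 16
5x = 16 - 1 = 15
x = 3
Check: sqrt(5*3 + 1) = sqrt(16) = 4 ✓

x = 3


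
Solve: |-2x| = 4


An absolute value equation |expr| = 4 gives two cases:
Case 1: -2x = 4
  -2x = 4, so x = -2
Case 2: -2x = -4
  -2x = -4, so x = 2

x = -2, x = 2


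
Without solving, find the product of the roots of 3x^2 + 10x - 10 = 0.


By Vieta's formulas for ax^2 + bx + c = 0:
  Sum of roots = -b/a
  Product of roots = c/a

Here a = 3, b = 10, c = -10
Sum = -(10)/3 = -10/3
Product = -10/3 = -10/3

Product = -10/3


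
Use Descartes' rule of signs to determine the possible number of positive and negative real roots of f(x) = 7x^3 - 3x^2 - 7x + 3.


Descartes' rule of signs:

For positive roots, count sign changes in f(x) = 7x^3 - 3x^2 - 7x + 3:
Signs of coefficients: +, -, -, +
Number of sign changes: 2
Possible positive real roots: 2, 0

For negative roots, examine f(-x) = -7x^3 - 3x^2 + 7x + 3:
Signs of coefficients: -, -, +, +
Number of sign changes: 1
Possible negative real roots: 1

Positive roots: 2 or 0; Negative roots: 1


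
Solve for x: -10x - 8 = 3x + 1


Starting with: -10x - 8 = 3x + 1
Move all x terms to left: (-10 - 3)x = 1 + 8
Simplify: -13x = 9
Divide both sides by -13: x = -9/13

x = -9/13


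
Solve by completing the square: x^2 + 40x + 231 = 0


Start: x^2 + 40x + 231 = 0
Move constant: x^2 + 40x = -231
Half of 40 is 20, squared is 400
Add 400 to both sides: x^2 + 40x + 400 = 169
(x + 20)^2 = 169
x + 20 = ±13
x = -20 + 13 = -7 or x = -20 - 13 = -33

x = -33, x = -7


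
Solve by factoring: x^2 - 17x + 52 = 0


We need two numbers that multiply to 52 and add to -17.
Those numbers are -4 and -13 (since (-4) * (-13) = 52 and (-4) + (-13) = -17).
So x^2 - 17x + 52 = (x - 4)(x - 13) = 0
Setting each factor to zero: x = 4 or x = 13

x = 4, x = 13


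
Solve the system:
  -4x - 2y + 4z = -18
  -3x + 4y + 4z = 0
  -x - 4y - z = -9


Using Cramer's rule. Expand each determinant along the first row.
D  = (-4)*[4*(-1) - 4*(-4)] - (-2)*[(-3)*(-1) - 4*(-1)] + 4*[(-3)*(-4) - 4*(-1)]
  = (-4)*(12) - (-2)*(7) + 4*(16) = 30
Dx = (-18)*[4*(-1) - 4*(-4)] - (-2)*[0*(-1) - 4*(-9)] + 4*[0*(-4) - 4*(-9)]
  = (-18)*(12) - (-2)*(36) + 4*(36) = 0
Dy = (-4)*[0*(-1) - 4*(-9)] - (-18)*[(-3)*(-1) - 4*(-1)] + 4*[(-3)*(-9) - 0*(-1)]
  = (-4)*(36) - (-18)*(7) + 4*(27) = 90
Dz = (-4)*[4*(-9) - 0*(-4)] - (-2)*[(-3)*(-9) - 0*(-1)] + (-18)*[(-3)*(-4) - 4*(-1)]
  = (-4)*(-36) - (-2)*(27) + (-18)*(16) = -90
x = Dx/D = 0/30 = 0, y = Dy/D = 90/30 = 3, z = Dz/D = -90/30 = -3
Check eq1: (-4)(0) + (-2)(3) + (4)(-3) = -18 = -18 ✓
Check eq2: (-3)(0) + (4)(3) + (4)(-3) = 0 = 0 ✓
Check eq3: (-1)(0) + (-4)(3) + (-1)(-3) = -9 = -9 ✓

x = 0, y = 3, z = -3


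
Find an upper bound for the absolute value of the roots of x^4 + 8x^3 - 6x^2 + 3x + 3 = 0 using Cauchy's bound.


Cauchy's bound: all roots r satisfy |r| <= 1 + max(|a_i/a_n|) for i = 0,...,n-1
where a_n is the leading coefficient.

Coefficients: [1, 8, -6, 3, 3]
Leading coefficient a_n = 1
Ratios |a_i/a_n|: 8, 6, 3, 3
Maximum ratio: 8
Cauchy's bound: |r| <= 1 + 8 = 9

Upper bound = 9


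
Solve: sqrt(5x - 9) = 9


Square both sides: 5x - 9 = 9^2 = 81
5x = 81 + 9 = 90
x = 18
Check: sqrt(5*18 - 9) = sqrt(81) = 9 ✓

x = 18


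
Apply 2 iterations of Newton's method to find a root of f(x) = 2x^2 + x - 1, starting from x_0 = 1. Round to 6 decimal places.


Newton's method: x_(n+1) = x_n - f(x_n)/f'(x_n)
f(x) = 2x^2 + x - 1
f'(x) = 4x + 1

Iteration 1:
  f(1.000000) = 2.000000
  f'(1.000000) = 5.000000
  x_1 = 1.000000 - (2.000000)/(5.000000) = 0.600000

Iteration 2:
  f(0.600000) = 0.320000
  f'(0.600000) = 3.400000
  x_2 = 0.600000 - (0.320000)/(3.400000) = 0.505882

x_2 = 0.505882


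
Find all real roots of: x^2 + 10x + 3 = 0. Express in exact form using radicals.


Using the quadratic formula: x = (-b ± sqrt(b^2 - 4ac)) / (2a)
Here a = 1, b = 10, c = 3
Discriminant = b^2 - 4ac = 10^2 - 4(1)(3) = 100 - 12 = 88
Since discriminant = 88 > 0, there are two real roots.
x = (-10 ± 2*sqrt(22)) / 2
Simplifying: x = -5 ± sqrt(22)
Numerically: x ≈ -0.3096 or x ≈ -9.6904

x = -5 + sqrt(22) or x = -5 - sqrt(22)


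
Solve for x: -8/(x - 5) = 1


Multiply both sides by (x - 5): -8 = 1(x - 5)
Distribute: -8 = x - 5
x = -8 + 5 = -3
x = -3

x = -3


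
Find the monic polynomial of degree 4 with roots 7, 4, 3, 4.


A monic polynomial with roots 7, 4, 3, 4 is:
p(x) = (x - 7)(x - 4)(x - 3)(x - 4)
After multiplying by (x - 7): x - 7
After multiplying by (x - 4): x^2 - 11x + 28
After multiplying by (x - 3): x^3 - 14x^2 + 61x - 84
After multiplying by (x - 4): x^4 - 18x^3 + 117x^2 - 328x + 336

x^4 - 18x^3 + 117x^2 - 328x + 336


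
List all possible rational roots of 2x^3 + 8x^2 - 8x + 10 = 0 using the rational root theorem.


Rational root theorem: possible roots are ±p/q where:
  p divides the constant term (10): p ∈ {1, 2, 5, 10}
  q divides the leading coefficient (2): q ∈ {1, 2}

All possible rational roots: -10, -5, -5/2, -2, -1, -1/2, 1/2, 1, 2, 5/2, 5, 10

-10, -5, -5/2, -2, -1, -1/2, 1/2, 1, 2, 5/2, 5, 10


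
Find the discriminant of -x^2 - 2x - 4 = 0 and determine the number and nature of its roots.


For ax^2 + bx + c = 0, discriminant D = b^2 - 4ac
Here a = -1, b = -2, c = -4
D = (-2)^2 - 4(-1)(-4) = 4 - 16 = -12

D = -12 < 0
The equation has no real roots (2 complex conjugate roots).

Discriminant = -12, no real roots (2 complex conjugate roots)


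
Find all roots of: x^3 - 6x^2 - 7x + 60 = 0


Let p(x) = x^3 - 6x^2 - 7x + 60. By the rational root theorem (leading coefficient 1), any rational root is an integer divisor of 60: try ±1, ±2, ... in turn.
Test x = 1: value = 48 ≠ 0.
Test x = -1: value = 60 ≠ 0.
Test x = 2: value = 30 ≠ 0.
Test x = -2: value = 42 ≠ 0.
Test x = 3: value = 12 ≠ 0.
Test x = -3: value = 0 ✓, so (x + 3) is a factor.
Synthetic division by (x + 3): bring down 1; 1(-3) - 6 = -9; (-9)(-3) - 7 = 20; 20(-3) + 60 = 0 → quotient x^2 - 9x + 20, remainder 0.
Solve the quadratic x^2 - 9x + 20 = 0: discriminant = (-9)^2 - 4(1)(20) = 81 - 80 = 1.
sqrt(1) = 1, so x = (9 ± 1)/2: x = 5 or x = 4.
Collecting all roots found:

x = -3, x = 4, x = 5


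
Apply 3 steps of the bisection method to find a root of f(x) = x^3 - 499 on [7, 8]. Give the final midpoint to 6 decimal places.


f(x) = x^3 - 499
f(7) = -156 < 0
f(8) = 13 > 0

Step 1: midpoint = (7.000000 + 8.000000)/2 = 7.500000
  f(7.500000) = -77.125000
  f(mid) < 0, so root is in [7.500000, 8.000000]

Step 2: midpoint = (7.500000 + 8.000000)/2 = 7.750000
  f(7.750000) = -33.515625
  f(mid) < 0, so root is in [7.750000, 8.000000]

Step 3: midpoint = (7.750000 + 8.000000)/2 = 7.875000
  f(7.875000) = -10.626953
  f(mid) < 0, so root is in [7.875000, 8.000000]

midpoint = 7.875000


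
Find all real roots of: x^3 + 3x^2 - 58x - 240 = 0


Let p(x) = x^3 + 3x^2 - 58x - 240. By the rational root theorem (leading coefficient 1), any rational root is an integer divisor of 240: try ±1, ±2, ... in turn.
Test x = 1: value = -294 ≠ 0.
Test x = -1: value = -180 ≠ 0.
Test x = 2: value = -336 ≠ 0.
Test x = -2: value = -120 ≠ 0.
Test x = 3: value = -360 ≠ 0.
Test x = -3: value = -66 ≠ 0.
Test x = 4: value = -360 ≠ 0.
Test x = -4: value = -24 ≠ 0.
Test x = 5: value = -330 ≠ 0.
Test x = -5: value = 0 ✓, so (x + 5) is a factor.
Synthetic division by (x + 5): bring down 1; 1(-5) + 3 = -2; (-2)(-5) - 58 = -48; (-48)(-5) - 240 = 0 → quotient x^2 - 2x - 48, remainder 0.
Solve the quadratic x^2 - 2x - 48 = 0: discriminant = (-2)^2 - 4(1)(-48) = 4 + 192 = 196.
sqrt(196) = 14, so x = (2 ± 14)/2: x = 8 or x = -6.

x = -6, x = -5, x = 8


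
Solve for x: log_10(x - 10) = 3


Convert to exponential form: x - 10 = 10^3 = 1000
x = 1000 + 10 = 1010
Check: log_10(1010 - 10) = log_10(1000) = log_10(1000) = 3 ✓

x = 1010


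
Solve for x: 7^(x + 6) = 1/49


Express both sides with the same base.
1/49 = 7^(-2)
Since the bases match, equate exponents: x + 6 = -2
So x = -2 - (6) = -8

x = -8


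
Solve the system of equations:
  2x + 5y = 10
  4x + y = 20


Using Cramer's rule:
Determinant D = (2)(1) - (4)(5) = 2 - 20 = -18
Dx = (10)(1) - (20)(5) = 10 - 100 = -90
Dy = (2)(20) - (4)(10) = 40 - 40 = 0
x = Dx/D = -90/-18 = 5
y = Dy/D = 0/-18 = 0

x = 5, y = 0


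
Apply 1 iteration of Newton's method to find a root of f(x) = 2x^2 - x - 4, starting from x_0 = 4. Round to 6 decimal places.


Newton's method: x_(n+1) = x_n - f(x_n)/f'(x_n)
f(x) = 2x^2 - x - 4
f'(x) = 4x - 1

Iteration 1:
  f(4.000000) = 24.000000
  f'(4.000000) = 15.000000
  x_1 = 4.000000 - (24.000000)/(15.000000) = 2.400000

x_1 = 2.400000


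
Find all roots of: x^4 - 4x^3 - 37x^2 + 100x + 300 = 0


Let p(x) = x^4 - 4x^3 - 37x^2 + 100x + 300. By the rational root theorem (leading coefficient 1), any rational root is an integer divisor of 300: try ±1, ±2, ... in turn.
Test x = 1: value = 360 ≠ 0.
Test x = -1: value = 168 ≠ 0.
Test x = 2: value = 336 ≠ 0.
Test x = -2: value = 0 ✓, so (x + 2) is a factor.
Synthetic division by (x + 2): bring down 1; 1(-2) - 4 = -6; (-6)(-2) - 37 = -25; (-25)(-2) + 100 = 150; 150(-2) + 300 = 0 → quotient x^3 - 6x^2 - 25x + 150, remainder 0.
Continue with the quotient x^3 - 6x^2 - 25x + 150 (candidates must divide 150; re-test x = -2 first in case it repeats).
Test x = -2: value = 168 ≠ 0.
Test x = 3: value = 48 ≠ 0.
Test x = -3: value = 144 ≠ 0.
Test x = 5: value = 0 ✓, so (x - 5) is a factor.
Synthetic division by (x - 5): bring down 1; 1(5) - 6 = -1; (-1)(5) - 25 = -30; (-30)(5) + 150 = 0 → quotient x^2 - x - 30, remainder 0.
Solve the quadratic x^2 - x - 30 = 0: discriminant = (-1)^2 - 4(1)(-30) = 1 + 120 = 121.
sqrt(121) = 11, so x = (1 ± 11)/2: x = 6 or x = -5.
Collecting all roots found:

x = -5, x = -2, x = 5, x = 6


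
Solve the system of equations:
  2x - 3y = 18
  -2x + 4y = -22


Using Cramer's rule:
Determinant D = (2)(4) - (-2)(-3) = 8 - 6 = 2
Dx = (18)(4) - (-22)(-3) = 72 - 66 = 6
Dy = (2)(-22) - (-2)(18) = -44 + 36 = -8
x = Dx/D = 6/2 = 3
y = Dy/D = -8/2 = -4

x = 3, y = -4


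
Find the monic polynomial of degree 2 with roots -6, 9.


A monic polynomial with roots -6, 9 is:
p(x) = (x + 6)(x - 9)
After multiplying by (x + 6): x + 6
After multiplying by (x - 9): x^2 - 3x - 54

x^2 - 3x - 54


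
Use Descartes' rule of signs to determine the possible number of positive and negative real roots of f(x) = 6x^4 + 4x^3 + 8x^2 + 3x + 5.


Descartes' rule of signs:

For positive roots, count sign changes in f(x) = 6x^4 + 4x^3 + 8x^2 + 3x + 5:
Signs of coefficients: +, +, +, +, +
Number of sign changes: 0
Possible positive real roots: 0

For negative roots, examine f(-x) = 6x^4 - 4x^3 + 8x^2 - 3x + 5:
Signs of coefficients: +, -, +, -, +
Number of sign changes: 4
Possible negative real roots: 4, 2, 0

Positive roots: 0; Negative roots: 4 or 2 or 0


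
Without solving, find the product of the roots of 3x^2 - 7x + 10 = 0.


By Vieta's formulas for ax^2 + bx + c = 0:
  Sum of roots = -b/a
  Product of roots = c/a

Here a = 3, b = -7, c = 10
Sum = -(-7)/3 = 7/3
Product = 10/3 = 10/3

Product = 10/3


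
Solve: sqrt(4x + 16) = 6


Square both sides: 4x + 16 = 6^2 = 36
4x = 36 - 16 = 20
x = 5
Check: sqrt(4*5 + 16) = sqrt(36) = 6 ✓

x = 5


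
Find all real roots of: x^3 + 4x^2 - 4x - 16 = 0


Let p(x) = x^3 + 4x^2 - 4x - 16. By the rational root theorem (leading coefficient 1), any rational root is an integer divisor of 16: try ±1, ±2, ... in turn.
Test x = 1: value = -15 ≠ 0.
Test x = -1: value = -9 ≠ 0.
Test x = 2: value = 0 ✓, so (x - 2) is a factor.
Synthetic division by (x - 2): bring down 1; 1(2) + 4 = 6; 6(2) - 4 = 8; 8(2) - 16 = 0 → quotient x^2 + 6x + 8, remainder 0.
Solve the quadratic x^2 + 6x + 8 = 0: discriminant = 6^2 - 4(1)(8) = 36 - 32 = 4.
sqrt(4) = 2, so x = (-6 ± 2)/2: x = -2 or x = -4.

x = -4, x = -2, x = 2


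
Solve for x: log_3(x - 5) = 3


Convert to exponential form: x - 5 = 3^3 = 27
x = 27 + 5 = 32
Check: log_3(32 - 5) = log_3(27) = log_3(27) = 3 ✓

x = 32


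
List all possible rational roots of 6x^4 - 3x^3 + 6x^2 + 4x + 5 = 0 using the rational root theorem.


Rational root theorem: possible roots are ±p/q where:
  p divides the constant term (5): p ∈ {1, 5}
  q divides the leading coefficient (6): q ∈ {1, 2, 3, 6}

All possible rational roots: -5, -5/2, -5/3, -1, -5/6, -1/2, -1/3, -1/6, 1/6, 1/3, 1/2, 5/6, 1, 5/3, 5/2, 5

-5, -5/2, -5/3, -1, -5/6, -1/2, -1/3, -1/6, 1/6, 1/3, 1/2, 5/6, 1, 5/3, 5/2, 5


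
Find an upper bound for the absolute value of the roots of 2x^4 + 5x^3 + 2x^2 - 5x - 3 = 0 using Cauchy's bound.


Cauchy's bound: all roots r satisfy |r| <= 1 + max(|a_i/a_n|) for i = 0,...,n-1
where a_n is the leading coefficient.

Coefficients: [2, 5, 2, -5, -3]
Leading coefficient a_n = 2
Ratios |a_i/a_n|: 5/2, 1, 5/2, 3/2
Maximum ratio: 5/2
Cauchy's bound: |r| <= 1 + 5/2 = 7/2

Upper bound = 7/2


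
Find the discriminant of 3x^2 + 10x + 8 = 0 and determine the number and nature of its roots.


For ax^2 + bx + c = 0, discriminant D = b^2 - 4ac
Here a = 3, b = 10, c = 8
D = (10)^2 - 4(3)(8) = 100 - 96 = 4

D = 4 > 0 and is a perfect square (sqrt = 2)
The equation has 2 distinct real rational roots.

Discriminant = 4, 2 distinct real rational roots


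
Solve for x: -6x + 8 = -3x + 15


Starting with: -6x + 8 = -3x + 15
Move all x terms to left: (-6 + 3)x = 15 - 8
Simplify: -3x = 7
Divide both sides by -3: x = -7/3

x = -7/3


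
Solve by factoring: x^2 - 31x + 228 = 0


We need two numbers that multiply to 228 and add to -31.
Those numbers are -12 and -19 (since (-12) * (-19) = 228 and (-12) + (-19) = -31).
So x^2 - 31x + 228 = (x - 12)(x - 19) = 0
Setting each factor to zero: x = 12 or x = 19

x = 12, x = 19


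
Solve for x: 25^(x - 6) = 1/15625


Express both sides with the same base.
1/15625 = 25^(-3)
Since the bases match, equate exponents: x - 6 = -3
So x = -3 - (-6) = 3

x = 3


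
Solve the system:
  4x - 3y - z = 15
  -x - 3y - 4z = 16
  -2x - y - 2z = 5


Using Cramer's rule. Expand each determinant along the first row.
D  = 4*[(-3)*(-2) - (-4)*(-1)] - (-3)*[(-1)*(-2) - (-4)*(-2)] + (-1)*[(-1)*(-1) - (-3)*(-2)]
  = 4*(2) - (-3)*(-6) + (-1)*(-5) = -5
Dx = 15*[(-3)*(-2) - (-4)*(-1)] - (-3)*[16*(-2) - (-4)*5] + (-1)*[16*(-1) - (-3)*5]
  = 15*(2) - (-3)*(-12) + (-1)*(-1) = -5
Dy = 4*[16*(-2) - (-4)*5] - 15*[(-1)*(-2) - (-4)*(-2)] + (-1)*[(-1)*5 - 16*(-2)]
  = 4*(-12) - 15*(-6) + (-1)*(27) = 15
Dz = 4*[(-3)*5 - 16*(-1)] - (-3)*[(-1)*5 - 16*(-2)] + 15*[(-1)*(-1) - (-3)*(-2)]
  = 4*(1) - (-3)*(27) + 15*(-5) = 10
x = Dx/D = -5/-5 = 1, y = Dy/D = 15/-5 = -3, z = Dz/D = 10/-5 = -2
Check eq1: (4)(1) + (-3)(-3) + (-1)(-2) = 15 = 15 ✓
Check eq2: (-1)(1) + (-3)(-3) + (-4)(-2) = 16 = 16 ✓
Check eq3: (-2)(1) + (-1)(-3) + (-2)(-2) = 5 = 5 ✓

x = 1, y = -3, z = -2


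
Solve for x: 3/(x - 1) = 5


Multiply both sides by (x - 1): 3 = 5(x - 1)
Distribute: 3 = 5x - 5
5x = 3 + 5 = 8
x = 8/5

x = 8/5


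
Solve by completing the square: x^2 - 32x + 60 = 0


Start: x^2 - 32x + 60 = 0
Move constant: x^2 - 32x = -60
Half of -32 is -16, squared is 256
Add 256 to both sides: x^2 - 32x + 256 = 196
(x - 16)^2 = 196
x - 16 = ±14
x = 16 + 14 = 30 or x = 16 - 14 = 2

x = 2, x = 30


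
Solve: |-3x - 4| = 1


An absolute value equation |expr| = 1 gives two cases:
Case 1: -3x - 4 = 1
  -3x = 5, so x = -5/3
Case 2: -3x - 4 = -1
  -3x = 3, so x = -1

x = -5/3, x = -1


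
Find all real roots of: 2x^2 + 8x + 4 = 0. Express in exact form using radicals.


Using the quadratic formula: x = (-b ± sqrt(b^2 - 4ac)) / (2a)
Here a = 2, b = 8, c = 4
Discriminant = b^2 - 4ac = 8^2 - 4(2)(4) = 64 - 32 = 32
Since discriminant = 32 > 0, there are two real roots.
x = (-8 ± 4*sqrt(2)) / 4
Simplifying: x = -2 ± sqrt(2)
Numerically: x ≈ -0.5858 or x ≈ -3.4142

x = -2 + sqrt(2) or x = -2 - sqrt(2)


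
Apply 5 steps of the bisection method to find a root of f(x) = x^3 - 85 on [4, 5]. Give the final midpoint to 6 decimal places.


f(x) = x^3 - 85
f(4) = -21 < 0
f(5) = 40 > 0

Step 1: midpoint = (4.000000 + 5.000000)/2 = 4.500000
  f(4.500000) = 6.125000
  f(mid) > 0, so root is in [4.000000, 4.500000]

Step 2: midpoint = (4.000000 + 4.500000)/2 = 4.250000
  f(4.250000) = -8.234375
  f(mid) < 0, so root is in [4.250000, 4.500000]

Step 3: midpoint = (4.250000 + 4.500000)/2 = 4.375000
  f(4.375000) = -1.259766
  f(mid) < 0, so root is in [4.375000, 4.500000]

Step 4: midpoint = (4.375000 + 4.500000)/2 = 4.437500
  f(4.437500) = 2.380615
  f(mid) > 0, so root is in [4.375000, 4.437500]

Step 5: midpoint = (4.375000 + 4.437500)/2 = 4.406250
  f(4.406250) = 0.547516
  f(mid) > 0, so root is in [4.375000, 4.406250]

midpoint = 4.406250


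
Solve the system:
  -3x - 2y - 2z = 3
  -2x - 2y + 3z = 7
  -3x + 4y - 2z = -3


Using Cramer's rule. Expand each determinant along the first row.
D  = (-3)*[(-2)*(-2) - 3*4] - (-2)*[(-2)*(-2) - 3*(-3)] + (-2)*[(-2)*4 - (-2)*(-3)]
  = (-3)*(-8) - (-2)*(13) + (-2)*(-14) = 78
Dx = 3*[(-2)*(-2) - 3*4] - (-2)*[7*(-2) - 3*(-3)] + (-2)*[7*4 - (-2)*(-3)]
  = 3*(-8) - (-2)*(-5) + (-2)*(22) = -78
Dy = (-3)*[7*(-2) - 3*(-3)] - 3*[(-2)*(-2) - 3*(-3)] + (-2)*[(-2)*(-3) - 7*(-3)]
  = (-3)*(-5) - 3*(13) + (-2)*(27) = -78
Dz = (-3)*[(-2)*(-3) - 7*4] - (-2)*[(-2)*(-3) - 7*(-3)] + 3*[(-2)*4 - (-2)*(-3)]
  = (-3)*(-22) - (-2)*(27) + 3*(-14) = 78
x = Dx/D = -78/78 = -1, y = Dy/D = -78/78 = -1, z = Dz/D = 78/78 = 1
Check eq1: (-3)(-1) + (-2)(-1) + (-2)(1) = 3 = 3 ✓
Check eq2: (-2)(-1) + (-2)(-1) + (3)(1) = 7 = 7 ✓
Check eq3: (-3)(-1) + (4)(-1) + (-2)(1) = -3 = -3 ✓

x = -1, y = -1, z = 1


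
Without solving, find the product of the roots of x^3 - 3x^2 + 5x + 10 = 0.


By Vieta's formulas for x^3 + bx^2 + cx + d = 0:
  r1 + r2 + r3 = -b/a = 3
  r1*r2 + r1*r3 + r2*r3 = c/a = 5
  r1*r2*r3 = -d/a = -10


Product = -10


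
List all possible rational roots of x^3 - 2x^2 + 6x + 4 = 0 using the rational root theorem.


Rational root theorem: possible roots are ±p/q where:
  p divides the constant term (4): p ∈ {1, 2, 4}
  q divides the leading coefficient (1): q ∈ {1}

All possible rational roots: -4, -2, -1, 1, 2, 4

-4, -2, -1, 1, 2, 4


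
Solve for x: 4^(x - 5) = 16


Express both sides with the same base.
16 = 4^2
Since the bases match, equate exponents: x - 5 = 2
So x = 2 - (-5) = 7

x = 7


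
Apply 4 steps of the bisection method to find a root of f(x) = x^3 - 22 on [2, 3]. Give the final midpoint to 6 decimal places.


f(x) = x^3 - 22
f(2) = -14 < 0
f(3) = 5 > 0

Step 1: midpoint = (2.000000 + 3.000000)/2 = 2.500000
  f(2.500000) = -6.375000
  f(mid) < 0, so root is in [2.500000, 3.000000]

Step 2: midpoint = (2.500000 + 3.000000)/2 = 2.750000
  f(2.750000) = -1.203125
  f(mid) < 0, so root is in [2.750000, 3.000000]

Step 3: midpoint = (2.750000 + 3.000000)/2 = 2.875000
  f(2.875000) = 1.763672
  f(mid) > 0, so root is in [2.750000, 2.875000]

Step 4: midpoint = (2.750000 + 2.875000)/2 = 2.812500
  f(2.812500) = 0.247314
  f(mid) > 0, so root is in [2.750000, 2.812500]

midpoint = 2.812500


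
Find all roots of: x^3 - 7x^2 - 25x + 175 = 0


Let p(x) = x^3 - 7x^2 - 25x + 175. By the rational root theorem (leading coefficient 1), any rational root is an integer divisor of 175: try ±1, ±2, ... in turn.
Test x = 1: value = 144 ≠ 0.
Test x = -1: value = 192 ≠ 0.
Test x = 5: value = 0 ✓, so (x - 5) is a factor.
Synthetic division by (x - 5): bring down 1; 1(5) - 7 = -2; (-2)(5) - 25 = -35; (-35)(5) + 175 = 0 → quotient x^2 - 2x - 35, remainder 0.
Solve the quadratic x^2 - 2x - 35 = 0: discriminant = (-2)^2 - 4(1)(-35) = 4 + 140 = 144.
sqrt(144) = 12, so x = (2 ± 12)/2: x = 7 or x = -5.
Collecting all roots found:

x = -5, x = 5, x = 7


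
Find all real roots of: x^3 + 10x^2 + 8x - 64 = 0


Let p(x) = x^3 + 10x^2 + 8x - 64. By the rational root theorem (leading coefficient 1), any rational root is an integer divisor of 64: try ±1, ±2, ... in turn.
Test x = 1: value = -45 ≠ 0.
Test x = -1: value = -63 ≠ 0.
Test x = 2: value = 0 ✓, so (x - 2) is a factor.
Synthetic division by (x - 2): bring down 1; 1(2) + 10 = 12; 12(2) + 8 = 32; 32(2) - 64 = 0 → quotient x^2 + 12x + 32, remainder 0.
Solve the quadratic x^2 + 12x + 32 = 0: discriminant = 12^2 - 4(1)(32) = 144 - 128 = 16.
sqrt(16) = 4, so x = (-12 ± 4)/2: x = -4 or x = -8.

x = -8, x = -4, x = 2


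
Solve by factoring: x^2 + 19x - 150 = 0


We need two numbers that multiply to -150 and add to 19.
Those numbers are -6 and 25 (since (-6) * 25 = -150 and (-6) + 25 = 19).
So x^2 + 19x - 150 = (x - 6)(x + 25) = 0
Setting each factor to zero: x = 6 or x = -25

x = -25, x = 6


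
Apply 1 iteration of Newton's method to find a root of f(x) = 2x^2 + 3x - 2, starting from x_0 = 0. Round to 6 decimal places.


Newton's method: x_(n+1) = x_n - f(x_n)/f'(x_n)
f(x) = 2x^2 + 3x - 2
f'(x) = 4x + 3

Iteration 1:
  f(0.000000) = -2.000000
  f'(0.000000) = 3.000000
  x_1 = 0.000000 - (-2.000000)/(3.000000) = 0.666667

x_1 = 0.666667


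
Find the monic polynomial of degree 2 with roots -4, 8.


A monic polynomial with roots -4, 8 is:
p(x) = (x + 4)(x - 8)
After multiplying by (x + 4): x + 4
After multiplying by (x - 8): x^2 - 4x - 32

x^2 - 4x - 32


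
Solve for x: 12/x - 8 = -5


Subtract -8 from both sides: 12/x = 3
Multiply both sides by x: 12 = 3 * x
Divide by 3: x = 4

x = 4


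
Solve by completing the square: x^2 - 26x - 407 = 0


Start: x^2 - 26x - 407 = 0
Move constant: x^2 - 26x = 407
Half of -26 is -13, squared is 169
Add 169 to both sides: x^2 - 26x + 169 = 576
(x - 13)^2 = 576
x - 13 = ±24
x = 13 + 24 = 37 or x = 13 - 24 = -11

x = -11, x = 37


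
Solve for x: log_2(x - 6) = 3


Convert to exponential form: x - 6 = 2^3 = 8
x = 8 + 6 = 14
Check: log_2(14 - 6) = log_2(8) = log_2(8) = 3 ✓

x = 14


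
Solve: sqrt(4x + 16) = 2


Square both sides: 4x + 16 = 2^2 = 4
4x = 4 - 16 = -12
x = -3
Check: sqrt(4*(-3) + 16) = sqrt(4) = 2 ✓

x = -3


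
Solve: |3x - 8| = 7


An absolute value equation |expr| = 7 gives two cases:
Case 1: 3x - 8 = 7
  3x = 15, so x = 5
Case 2: 3x - 8 = -7
  3x = 1, so x = 1/3

x = 1/3, x = 5


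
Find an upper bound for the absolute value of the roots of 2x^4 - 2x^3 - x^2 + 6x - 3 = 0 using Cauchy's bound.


Cauchy's bound: all roots r satisfy |r| <= 1 + max(|a_i/a_n|) for i = 0,...,n-1
where a_n is the leading coefficient.

Coefficients: [2, -2, -1, 6, -3]
Leading coefficient a_n = 2
Ratios |a_i/a_n|: 1, 1/2, 3, 3/2
Maximum ratio: 3
Cauchy's bound: |r| <= 1 + 3 = 4

Upper bound = 4


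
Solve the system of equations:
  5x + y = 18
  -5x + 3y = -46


Using Cramer's rule:
Determinant D = (5)(3) - (-5)(1) = 15 + 5 = 20
Dx = (18)(3) - (-46)(1) = 54 + 46 = 100
Dy = (5)(-46) - (-5)(18) = -230 + 90 = -140
x = Dx/D = 100/20 = 5
y = Dy/D = -140/20 = -7

x = 5, y = -7


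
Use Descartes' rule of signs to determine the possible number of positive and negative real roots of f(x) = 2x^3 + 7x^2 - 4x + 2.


Descartes' rule of signs:

For positive roots, count sign changes in f(x) = 2x^3 + 7x^2 - 4x + 2:
Signs of coefficients: +, +, -, +
Number of sign changes: 2
Possible positive real roots: 2, 0

For negative roots, examine f(-x) = -2x^3 + 7x^2 + 4x + 2:
Signs of coefficients: -, +, +, +
Number of sign changes: 1
Possible negative real roots: 1

Positive roots: 2 or 0; Negative roots: 1


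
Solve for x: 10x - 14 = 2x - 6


Starting with: 10x - 14 = 2x - 6
Move all x terms to left: (10 - 2)x = -6 + 14
Simplify: 8x = 8
Divide both sides by 8: x = 1

x = 1


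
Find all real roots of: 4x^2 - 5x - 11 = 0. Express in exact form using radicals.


Using the quadratic formula: x = (-b ± sqrt(b^2 - 4ac)) / (2a)
Here a = 4, b = -5, c = -11
Discriminant = b^2 - 4ac = (-5)^2 - 4(4)(-11) = 25 + 176 = 201
Since discriminant = 201 > 0, there are two real roots.
x = (5 ± sqrt(201)) / 8
Numerically: x ≈ 2.3972 or x ≈ -1.1472

x = (5 + sqrt(201)) / 8 or x = (5 - sqrt(201)) / 8


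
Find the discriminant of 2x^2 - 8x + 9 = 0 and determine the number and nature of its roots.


For ax^2 + bx + c = 0, discriminant D = b^2 - 4ac
Here a = 2, b = -8, c = 9
D = (-8)^2 - 4(2)(9) = 64 - 72 = -8

D = -8 < 0
The equation has no real roots (2 complex conjugate roots).

Discriminant = -8, no real roots (2 complex conjugate roots)


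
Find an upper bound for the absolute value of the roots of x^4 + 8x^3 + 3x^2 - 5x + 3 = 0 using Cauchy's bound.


Cauchy's bound: all roots r satisfy |r| <= 1 + max(|a_i/a_n|) for i = 0,...,n-1
where a_n is the leading coefficient.

Coefficients: [1, 8, 3, -5, 3]
Leading coefficient a_n = 1
Ratios |a_i/a_n|: 8, 3, 5, 3
Maximum ratio: 8
Cauchy's bound: |r| <= 1 + 8 = 9

Upper bound = 9


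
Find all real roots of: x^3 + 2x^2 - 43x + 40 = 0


Let p(x) = x^3 + 2x^2 - 43x + 40. By the rational root theorem (leading coefficient 1), any rational root is an integer divisor of 40: try ±1, ±2, ... in turn.
Test x = 1: value = 0 ✓, so (x - 1) is a factor.
Synthetic division by (x - 1): bring down 1; 1(1) + 2 = 3; 3(1) - 43 = -40; (-40)(1) + 40 = 0 → quotient x^2 + 3x - 40, remainder 0.
Solve the quadratic x^2 + 3x - 40 = 0: discriminant = 3^2 - 4(1)(-40) = 9 + 160 = 169.
sqrt(169) = 13, so x = (-3 ± 13)/2: x = 5 or x = -8.

x = -8, x = 1, x = 5


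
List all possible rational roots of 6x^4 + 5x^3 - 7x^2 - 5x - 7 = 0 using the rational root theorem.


Rational root theorem: possible roots are ±p/q where:
  p divides the constant term (-7): p ∈ {1, 7}
  q divides the leading coefficient (6): q ∈ {1, 2, 3, 6}

All possible rational roots: -7, -7/2, -7/3, -7/6, -1, -1/2, -1/3, -1/6, 1/6, 1/3, 1/2, 1, 7/6, 7/3, 7/2, 7

-7, -7/2, -7/3, -7/6, -1, -1/2, -1/3, -1/6, 1/6, 1/3, 1/2, 1, 7/6, 7/3, 7/2, 7


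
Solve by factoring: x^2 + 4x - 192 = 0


We need two numbers that multiply to -192 and add to 4.
Those numbers are -12 and 16 (since (-12) * 16 = -192 and (-12) + 16 = 4).
So x^2 + 4x - 192 = (x - 12)(x + 16) = 0
Setting each factor to zero: x = 12 or x = -16

x = -16, x = 12


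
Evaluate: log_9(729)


We need the exponent such that 9^? = 729
9^3 = 729
Therefore log_9(729) = 3

3


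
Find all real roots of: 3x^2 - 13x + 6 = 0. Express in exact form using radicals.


Using the quadratic formula: x = (-b ± sqrt(b^2 - 4ac)) / (2a)
Here a = 3, b = -13, c = 6
Discriminant = b^2 - 4ac = (-13)^2 - 4(3)(6) = 169 - 72 = 97
Since discriminant = 97 > 0, there are two real roots.
x = (13 ± sqrt(97)) / 6
Numerically: x ≈ 3.8081 or x ≈ 0.5252

x = (13 + sqrt(97)) / 6 or x = (13 - sqrt(97)) / 6


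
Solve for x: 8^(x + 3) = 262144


Express both sides with the same base.
262144 = 8^6
Since the bases match, equate exponents: x + 3 = 6
So x = 6 - (3) = 3

x = 3


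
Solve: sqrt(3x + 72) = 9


Square both sides: 3x + 72 = 9^2 = 81
3x = 81 - 72 = 9
x = 3
Check: sqrt(3*3 + 72) = sqrt(81) = 9 ✓

x = 3


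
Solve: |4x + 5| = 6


An absolute value equation |expr| = 6 gives two cases:
Case 1: 4x + 5 = 6
  4x = 1, so x = 1/4
Case 2: 4x + 5 = -6
  4x = -11, so x = -11/4

x = -11/4, x = 1/4


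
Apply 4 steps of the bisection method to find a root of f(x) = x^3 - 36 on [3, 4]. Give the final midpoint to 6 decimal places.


f(x) = x^3 - 36
f(3) = -9 < 0
f(4) = 28 > 0

Step 1: midpoint = (3.000000 + 4.000000)/2 = 3.500000
  f(3.500000) = 6.875000
  f(mid) > 0, so root is in [3.000000, 3.500000]

Step 2: midpoint = (3.000000 + 3.500000)/2 = 3.250000
  f(3.250000) = -1.671875
  f(mid) < 0, so root is in [3.250000, 3.500000]

Step 3: midpoint = (3.250000 + 3.500000)/2 = 3.375000
  f(3.375000) = 2.443359
  f(mid) > 0, so root is in [3.250000, 3.375000]

Step 4: midpoint = (3.250000 + 3.375000)/2 = 3.312500
  f(3.312500) = 0.346924
  f(mid) > 0, so root is in [3.250000, 3.312500]

midpoint = 3.312500


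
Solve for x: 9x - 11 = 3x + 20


Starting with: 9x - 11 = 3x + 20
Move all x terms to left: (9 - 3)x = 20 + 11
Simplify: 6x = 31
Divide both sides by 6: x = 31/6

x = 31/6


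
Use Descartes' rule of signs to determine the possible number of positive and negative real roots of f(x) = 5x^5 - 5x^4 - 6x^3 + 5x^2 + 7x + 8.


Descartes' rule of signs:

For positive roots, count sign changes in f(x) = 5x^5 - 5x^4 - 6x^3 + 5x^2 + 7x + 8:
Signs of coefficients: +, -, -, +, +, +
Number of sign changes: 2
Possible positive real roots: 2, 0

For negative roots, examine f(-x) = -5x^5 - 5x^4 + 6x^3 + 5x^2 - 7x + 8:
Signs of coefficients: -, -, +, +, -, +
Number of sign changes: 3
Possible negative real roots: 3, 1

Positive roots: 2 or 0; Negative roots: 3 or 1


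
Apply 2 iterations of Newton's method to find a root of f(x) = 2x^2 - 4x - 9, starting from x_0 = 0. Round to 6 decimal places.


Newton's method: x_(n+1) = x_n - f(x_n)/f'(x_n)
f(x) = 2x^2 - 4x - 9
f'(x) = 4x - 4

Iteration 1:
  f(0.000000) = -9.000000
  f'(0.000000) = -4.000000
  x_1 = 0.000000 - (-9.000000)/(-4.000000) = -2.250000

Iteration 2:
  f(-2.250000) = 10.125000
  f'(-2.250000) = -13.000000
  x_2 = -2.250000 - (10.125000)/(-13.000000) = -1.471154

x_2 = -1.471154


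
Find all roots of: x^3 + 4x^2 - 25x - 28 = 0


Let p(x) = x^3 + 4x^2 - 25x - 28. By the rational root theorem (leading coefficient 1), any rational root is an integer divisor of 28: try ±1, ±2, ... in turn.
Test x = 1: value = -48 ≠ 0.
Test x = -1: value = 0 ✓, so (x + 1) is a factor.
Synthetic division by (x + 1): bring down 1; 1(-1) + 4 = 3; 3(-1) - 25 = -28; (-28)(-1) - 28 = 0 → quotient x^2 + 3x - 28, remainder 0.
Solve the quadratic x^2 + 3x - 28 = 0: discriminant = 3^2 - 4(1)(-28) = 9 + 112 = 121.
sqrt(121) = 11, so x = (-3 ± 11)/2: x = 4 or x = -7.
Collecting all roots found:

x = -7, x = -1, x = 4


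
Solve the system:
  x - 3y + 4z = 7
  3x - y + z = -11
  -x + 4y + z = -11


Using Cramer's rule. Expand each determinant along the first row.
D  = 1*[(-1)*1 - 1*4] - (-3)*[3*1 - 1*(-1)] + 4*[3*4 - (-1)*(-1)]
  = 1*(-5) - (-3)*(4) + 4*(11) = 51
Dx = 7*[(-1)*1 - 1*4] - (-3)*[(-11)*1 - 1*(-11)] + 4*[(-11)*4 - (-1)*(-11)]
  = 7*(-5) - (-3)*(0) + 4*(-55) = -255
Dy = 1*[(-11)*1 - 1*(-11)] - 7*[3*1 - 1*(-1)] + 4*[3*(-11) - (-11)*(-1)]
  = 1*(0) - 7*(4) + 4*(-44) = -204
Dz = 1*[(-1)*(-11) - (-11)*4] - (-3)*[3*(-11) - (-11)*(-1)] + 7*[3*4 - (-1)*(-1)]
  = 1*(55) - (-3)*(-44) + 7*(11) = 0
x = Dx/D = -255/51 = -5, y = Dy/D = -204/51 = -4, z = Dz/D = 0/51 = 0
Check eq1: (1)(-5) + (-3)(-4) + (4)(0) = 7 = 7 ✓
Check eq2: (3)(-5) + (-1)(-4) + (1)(0) = -11 = -11 ✓
Check eq3: (-1)(-5) + (4)(-4) + (1)(0) = -11 = -11 ✓

x = -5, y = -4, z = 0


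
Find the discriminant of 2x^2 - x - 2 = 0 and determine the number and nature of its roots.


For ax^2 + bx + c = 0, discriminant D = b^2 - 4ac
Here a = 2, b = -1, c = -2
D = (-1)^2 - 4(2)(-2) = 1 + 16 = 17

D = 17 > 0 but not a perfect square
The equation has 2 distinct real irrational roots.

Discriminant = 17, 2 distinct real irrational roots


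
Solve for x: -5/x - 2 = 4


Subtract -2 from both sides: -5/x = 6
Multiply both sides by x: -5 = 6 * x
Divide by 6: x = -5/6

x = -5/6


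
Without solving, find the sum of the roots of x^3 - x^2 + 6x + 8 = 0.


By Vieta's formulas for x^3 + bx^2 + cx + d = 0:
  r1 + r2 + r3 = -b/a = 1
  r1*r2 + r1*r3 + r2*r3 = c/a = 6
  r1*r2*r3 = -d/a = -8


Sum = 1


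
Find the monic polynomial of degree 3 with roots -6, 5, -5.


A monic polynomial with roots -6, 5, -5 is:
p(x) = (x + 6)(x - 5)(x + 5)
After multiplying by (x + 6): x + 6
After multiplying by (x - 5): x^2 + x - 30
After multiplying by (x + 5): x^3 + 6x^2 - 25x - 150

x^3 + 6x^2 - 25x - 150


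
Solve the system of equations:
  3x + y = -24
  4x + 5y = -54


Using Cramer's rule:
Determinant D = (3)(5) - (4)(1) = 15 - 4 = 11
Dx = (-24)(5) - (-54)(1) = -120 + 54 = -66
Dy = (3)(-54) - (4)(-24) = -162 + 96 = -66
x = Dx/D = -66/11 = -6
y = Dy/D = -66/11 = -6

x = -6, y = -6


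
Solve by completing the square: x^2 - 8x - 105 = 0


Start: x^2 - 8x - 105 = 0
Move constant: x^2 - 8x = 105
Half of -8 is -4, squared is 16
Add 16 to both sides: x^2 - 8x + 16 = 121
(x - 4)^2 = 121
x - 4 = ±11
x = 4 + 11 = 15 or x = 4 - 11 = -7

x = -7, x = 15


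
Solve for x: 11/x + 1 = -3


Subtract 1 from both sides: 11/x = -4
Multiply both sides by x: 11 = -4 * x
Divide by -4: x = -11/4

x = -11/4


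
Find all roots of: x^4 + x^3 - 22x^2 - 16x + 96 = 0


Let p(x) = x^4 + x^3 - 22x^2 - 16x + 96. By the rational root theorem (leading coefficient 1), any rational root is an integer divisor of 96: try ±1, ±2, ... in turn.
Test x = 1: value = 60 ≠ 0.
Test x = -1: value = 90 ≠ 0.
Test x = 2: value = 0 ✓, so (x - 2) is a factor.
Synthetic division by (x - 2): bring down 1; 1(2) + 1 = 3; 3(2) - 22 = -16; (-16)(2) - 16 = -48; (-48)(2) + 96 = 0 → quotient x^3 + 3x^2 - 16x - 48, remainder 0.
Continue with the quotient x^3 + 3x^2 - 16x - 48 (candidates must divide 48; re-test x = 2 first in case it repeats).
Test x = 2: value = -60 ≠ 0.
Test x = -2: value = -12 ≠ 0.
Test x = 3: value = -42 ≠ 0.
Test x = -3: value = 0 ✓, so (x + 3) is a factor.
Synthetic division by (x + 3): bring down 1; 1(-3) + 3 = 0; 0(-3) - 16 = -16; (-16)(-3) - 48 = 0 → quotient x^2 - 16, remainder 0.
Solve the quadratic x^2 - 16 = 0: discriminant = 0^2 - 4(1)(-16) = 0 + 64 = 64.
sqrt(64) = 8, so x = (0 ± 8)/2: x = 4 or x = -4.
Collecting all roots found:

x = -4, x = -3, x = 2, x = 4


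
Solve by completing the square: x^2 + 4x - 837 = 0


Start: x^2 + 4x - 837 = 0
Move constant: x^2 + 4x = 837
Half of 4 is 2, squared is 4
Add 4 to both sides: x^2 + 4x + 4 = 841
(x + 2)^2 = 841
x + 2 = ±29
x = -2 + 29 = 27 or x = -2 - 29 = -31

x = -31, x = 27


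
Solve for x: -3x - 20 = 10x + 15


Starting with: -3x - 20 = 10x + 15
Move all x terms to left: (-3 - 10)x = 15 + 20
Simplify: -13x = 35
Divide both sides by -13: x = -35/13

x = -35/13


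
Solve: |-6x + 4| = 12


An absolute value equation |expr| = 12 gives two cases:
Case 1: -6x + 4 = 12
  -6x = 8, so x = -4/3
Case 2: -6x + 4 = -12
  -6x = -16, so x = 8/3

x = -4/3, x = 8/3


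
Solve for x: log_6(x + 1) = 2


Convert to exponential form: x + 1 = 6^2 = 36
x = 36 - 1 = 35
Check: log_6(35 + 1) = log_6(36) = log_6(36) = 2 ✓

x = 35


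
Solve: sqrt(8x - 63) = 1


Square both sides: 8x - 63 = 1^2 = 1
8x = 1 + 63 = 64
x = 8
Check: sqrt(8*8 - 63) = sqrt(1) = 1 ✓

x = 8


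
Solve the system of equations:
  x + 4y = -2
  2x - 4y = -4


Using Cramer's rule:
Determinant D = (1)(-4) - (2)(4) = -4 - 8 = -12
Dx = (-2)(-4) - (-4)(4) = 8 + 16 = 24
Dy = (1)(-4) - (2)(-2) = -4 + 4 = 0
x = Dx/D = 24/-12 = -2
y = Dy/D = 0/-12 = 0

x = -2, y = 0


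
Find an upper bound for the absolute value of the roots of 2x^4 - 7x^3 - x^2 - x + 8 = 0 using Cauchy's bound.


Cauchy's bound: all roots r satisfy |r| <= 1 + max(|a_i/a_n|) for i = 0,...,n-1
where a_n is the leading coefficient.

Coefficients: [2, -7, -1, -1, 8]
Leading coefficient a_n = 2
Ratios |a_i/a_n|: 7/2, 1/2, 1/2, 4
Maximum ratio: 4
Cauchy's bound: |r| <= 1 + 4 = 5

Upper bound = 5


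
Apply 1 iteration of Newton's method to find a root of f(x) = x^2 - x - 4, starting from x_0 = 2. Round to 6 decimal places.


Newton's method: x_(n+1) = x_n - f(x_n)/f'(x_n)
f(x) = x^2 - x - 4
f'(x) = 2x - 1

Iteration 1:
  f(2.000000) = -2.000000
  f'(2.000000) = 3.000000
  x_1 = 2.000000 - (-2.000000)/(3.000000) = 2.666667

x_1 = 2.666667


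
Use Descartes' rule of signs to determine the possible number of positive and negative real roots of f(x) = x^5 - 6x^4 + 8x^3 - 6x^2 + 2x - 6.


Descartes' rule of signs:

For positive roots, count sign changes in f(x) = x^5 - 6x^4 + 8x^3 - 6x^2 + 2x - 6:
Signs of coefficients: +, -, +, -, +, -
Number of sign changes: 5
Possible positive real roots: 5, 3, 1

For negative roots, examine f(-x) = -x^5 - 6x^4 - 8x^3 - 6x^2 - 2x - 6:
Signs of coefficients: -, -, -, -, -, -
Number of sign changes: 0
Possible negative real roots: 0

Positive roots: 5 or 3 or 1; Negative roots: 0


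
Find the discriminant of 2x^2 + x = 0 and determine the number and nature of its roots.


For ax^2 + bx + c = 0, discriminant D = b^2 - 4ac
Here a = 2, b = 1, c = 0
D = (1)^2 - 4(2)(0) = 1 - 0 = 1

D = 1 > 0 and is a perfect square (sqrt = 1)
The equation has 2 distinct real rational roots.

Discriminant = 1, 2 distinct real rational roots


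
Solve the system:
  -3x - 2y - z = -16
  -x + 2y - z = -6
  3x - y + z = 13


Using Cramer's rule. Expand each determinant along the first row.
D  = (-3)*[2*1 - (-1)*(-1)] - (-2)*[(-1)*1 - (-1)*3] + (-1)*[(-1)*(-1) - 2*3]
  = (-3)*(1) - (-2)*(2) + (-1)*(-5) = 6
Dx = (-16)*[2*1 - (-1)*(-1)] - (-2)*[(-6)*1 - (-1)*13] + (-1)*[(-6)*(-1) - 2*13]
  = (-16)*(1) - (-2)*(7) + (-1)*(-20) = 18
Dy = (-3)*[(-6)*1 - (-1)*13] - (-16)*[(-1)*1 - (-1)*3] + (-1)*[(-1)*13 - (-6)*3]
  = (-3)*(7) - (-16)*(2) + (-1)*(5) = 6
Dz = (-3)*[2*13 - (-6)*(-1)] - (-2)*[(-1)*13 - (-6)*3] + (-16)*[(-1)*(-1) - 2*3]
  = (-3)*(20) - (-2)*(5) + (-16)*(-5) = 30
x = Dx/D = 18/6 = 3, y = Dy/D = 6/6 = 1, z = Dz/D = 30/6 = 5
Check eq1: (-3)(3) + (-2)(1) + (-1)(5) = -16 = -16 ✓
Check eq2: (-1)(3) + (2)(1) + (-1)(5) = -6 = -6 ✓
Check eq3: (3)(3) + (-1)(1) + (1)(5) = 13 = 13 ✓

x = 3, y = 1, z = 5


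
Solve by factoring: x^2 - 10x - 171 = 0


We need two numbers that multiply to -171 and add to -10.
Those numbers are 9 and -19 (since 9 * (-19) = -171 and 9 + (-19) = -10).
So x^2 - 10x - 171 = (x + 9)(x - 19) = 0
Setting each factor to zero: x = -9 or x = 19

x = -9, x = 19


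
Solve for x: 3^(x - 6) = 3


Express both sides with the same base.
3 = 3^1
Since the bases match, equate exponents: x - 6 = 1
So x = 1 - (-6) = 7

x = 7


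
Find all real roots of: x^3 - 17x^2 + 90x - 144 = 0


Let p(x) = x^3 - 17x^2 + 90x - 144. By the rational root theorem (leading coefficient 1), any rational root is an integer divisor of 144: try ±1, ±2, ... in turn.
Test x = 1: value = -70 ≠ 0.
Test x = -1: value = -252 ≠ 0.
Test x = 2: value = -24 ≠ 0.
Test x = -2: value = -400 ≠ 0.
Test x = 3: value = 0 ✓, so (x - 3) is a factor.
Synthetic division by (x - 3): bring down 1; 1(3) - 17 = -14; (-14)(3) + 90 = 48; 48(3) - 144 = 0 → quotient x^2 - 14x + 48, remainder 0.
Solve the quadratic x^2 - 14x + 48 = 0: discriminant = (-14)^2 - 4(1)(48) = 196 - 192 = 4.
sqrt(4) = 2, so x = (14 ± 2)/2: x = 8 or x = 6.

x = 3, x = 6, x = 8


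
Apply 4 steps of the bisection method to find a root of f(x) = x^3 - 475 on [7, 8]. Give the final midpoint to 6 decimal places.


f(x) = x^3 - 475
f(7) = -132 < 0
f(8) = 37 > 0

Step 1: midpoint = (7.000000 + 8.000000)/2 = 7.500000
  f(7.500000) = -53.125000
  f(mid) < 0, so root is in [7.500000, 8.000000]

Step 2: midpoint = (7.500000 + 8.000000)/2 = 7.750000
  f(7.750000) = -9.515625
  f(mid) < 0, so root is in [7.750000, 8.000000]

Step 3: midpoint = (7.750000 + 8.000000)/2 = 7.875000
  f(7.875000) = 13.373047
  f(mid) > 0, so root is in [7.750000, 7.875000]

Step 4: midpoint = (7.750000 + 7.875000)/2 = 7.812500
  f(7.812500) = 1.837158
  f(mid) > 0, so root is in [7.750000, 7.812500]

midpoint = 7.812500
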